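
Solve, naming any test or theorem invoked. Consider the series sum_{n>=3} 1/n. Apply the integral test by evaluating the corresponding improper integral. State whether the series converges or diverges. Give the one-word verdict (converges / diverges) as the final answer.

Let f(x) = 1/x. Then f is positive, continuous, and decreasing on [3, infinity), so the integral test applies.
Compute the improper integral int_{3}^infinity f(x) dx:
  antiderivative F(x) = log(x).
  As x -> infinity, log(x) -> infinity.
  So int = infinity - log(3) = infinity. By the integral test, the series diverges.

diverges


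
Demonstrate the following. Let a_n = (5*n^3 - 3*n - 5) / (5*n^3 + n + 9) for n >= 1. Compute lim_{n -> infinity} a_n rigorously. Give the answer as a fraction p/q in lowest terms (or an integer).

Divide numerator and denominator by n^3, the highest power:
numerator / n^3 = 5 - 3/n^2 - 5/n^3
denominator / n^3 = 5 + n^(-2) + 9/n^3
As n -> infinity, all terms of the form c/n^k (k >= 1) tend to 0.
So numerator / n^3 -> 5 and denominator / n^3 -> 5.
Therefore lim a_n = 1.

1


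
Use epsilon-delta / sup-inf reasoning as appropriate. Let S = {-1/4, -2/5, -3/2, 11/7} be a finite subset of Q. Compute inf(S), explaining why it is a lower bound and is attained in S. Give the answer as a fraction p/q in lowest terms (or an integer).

S is finite, so inf(S) = min(S).
Sorted increasing:
-3/2, -2/5, -1/4, 11/7
The extremum is -3/2.
For every x in S, x >= -3/2. And -3/2 is in S, so it is attained.
Therefore inf(S) = -3/2.

-3/2


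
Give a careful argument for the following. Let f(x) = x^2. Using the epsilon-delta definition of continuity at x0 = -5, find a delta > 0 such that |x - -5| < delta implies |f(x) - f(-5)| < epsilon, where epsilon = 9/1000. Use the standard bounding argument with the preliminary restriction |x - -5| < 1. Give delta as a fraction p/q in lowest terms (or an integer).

Factor: |x^2 - (-5)^2| = |x - -5| * |x + -5|.
Impose |x - -5| < 1 first. Then |x + -5| = |(x - -5) + 2*(-5)| <= |x - -5| + 2*|-5| < 1 + 10 = 11.
So |x^2 - (-5)^2| < delta * 11.
We need delta * 11 <= 9/1000, i.e. delta <= 9/1000/11 = 9/11000.
Since 9/11000 < 1, this is tighter than 1; take delta = 9/11000.
So delta = 9/11000 works.

9/11000


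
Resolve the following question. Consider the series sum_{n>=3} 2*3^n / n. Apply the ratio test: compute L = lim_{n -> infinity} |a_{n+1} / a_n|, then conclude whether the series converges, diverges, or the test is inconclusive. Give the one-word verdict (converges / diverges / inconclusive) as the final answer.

Let a_n denote the general term. Form the ratio a_{n+1}/a_n and simplify:
a_{n+1}/a_n = 3*n/(n + 1)
Take the limit as n -> infinity: L = 3.
Since L = 3 > 1 (or L = infinity), the ratio test implies the series diverges.

diverges


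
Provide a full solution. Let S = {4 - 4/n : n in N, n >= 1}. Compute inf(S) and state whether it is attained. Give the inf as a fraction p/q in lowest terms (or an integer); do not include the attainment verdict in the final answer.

Analysis:
- Values: 0, 2, 8/3, 3, ... strictly increasing.
- Minimum is 0 (n=1); inf = 0 (attained).
- 4 - 4/n -> 4 from below; sup = 4, not attained.
Conclusion: inf(S) = 0, attained in S.

0


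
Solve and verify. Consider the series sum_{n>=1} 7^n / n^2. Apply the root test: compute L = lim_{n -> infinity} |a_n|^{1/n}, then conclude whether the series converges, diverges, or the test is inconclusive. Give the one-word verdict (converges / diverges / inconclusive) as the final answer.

Let a_n denote the general term. Form |a_n|^(1/n) and simplify:
|a_n|^(1/n) = 7/n^(2/n)
Take the limit as n -> infinity: L = 7.
Since L = 7 > 1, the root test implies divergence.

diverges


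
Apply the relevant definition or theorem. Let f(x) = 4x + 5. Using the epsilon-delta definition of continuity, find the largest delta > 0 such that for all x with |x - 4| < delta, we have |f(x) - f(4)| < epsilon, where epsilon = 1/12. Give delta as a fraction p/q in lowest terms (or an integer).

We compute f(4) = 4*(4) + 5 = 21.
|f(x) - f(4)| = |4x + 5 - (21)| = |4(x - 4)| = 4|x - 4|.
We need 4|x - 4| < 1/12, i.e. |x - 4| < 1/12 / 4 = 1/48.
So any delta <= 1/48 works. Conversely, if delta > 1/48, then x = 4 + 1/48 satisfies |x - 4| = 1/48 < delta but |f(x) - f(4)| = 4 * 1/48 = 1/12, which is not < 1/12; so no larger delta works.
Hence the largest such delta is 1/48.

1/48


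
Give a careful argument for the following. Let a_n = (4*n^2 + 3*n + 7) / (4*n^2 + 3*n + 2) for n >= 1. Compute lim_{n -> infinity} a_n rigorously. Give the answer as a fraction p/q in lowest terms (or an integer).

Divide numerator and denominator by n^2, the highest power:
numerator / n^2 = 4 + 3/n + 7/n^2
denominator / n^2 = 4 + 3/n + 2/n^2
As n -> infinity, all terms of the form c/n^k (k >= 1) tend to 0.
So numerator / n^2 -> 4 and denominator / n^2 -> 4.
Therefore lim a_n = 1.

1


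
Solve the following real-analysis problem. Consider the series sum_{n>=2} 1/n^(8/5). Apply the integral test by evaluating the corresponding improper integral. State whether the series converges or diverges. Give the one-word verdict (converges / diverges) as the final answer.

Let f(x) = x^(-8/5). Then f is positive, continuous, and decreasing on [2, infinity), so the integral test applies.
Compute the improper integral int_{2}^infinity f(x) dx:
  antiderivative F(x) = -5/(3*x^(3/5)).
  As x -> infinity, F(x) -> 0 (since p = 8/5 > 1).
  So int = F(infinity) - F(2) = 0 - (-5*2^(2/5)/6) = 5*2^(2/5)/6.
  Finite, so by the integral test, the series converges.

converges


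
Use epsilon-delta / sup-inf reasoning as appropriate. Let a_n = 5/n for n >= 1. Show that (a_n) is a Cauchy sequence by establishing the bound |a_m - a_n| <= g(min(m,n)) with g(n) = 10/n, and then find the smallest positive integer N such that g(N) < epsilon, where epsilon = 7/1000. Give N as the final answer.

For any m, n >= 1, by the triangle inequality:
|a_m - a_n| = |5/m - 5/n| <= 5*1/m + 5*1/n <= 10/min(m,n).
So g(n) = 10/n bounds the Cauchy difference. Since g(n) -> 0, (a_n) is Cauchy.
Now solve g(N) < 7/1000: 10/N < 7/1000 <=> N > 10 / (7/1000) = 10000/7.
The smallest integer strictly greater than 10000/7 is N = 1429.
Check: g(1429) = 10/1429 = 10/1429 < 7/1000; g(1428) = 5/714 >= 7/1000. So N = 1429.

1429


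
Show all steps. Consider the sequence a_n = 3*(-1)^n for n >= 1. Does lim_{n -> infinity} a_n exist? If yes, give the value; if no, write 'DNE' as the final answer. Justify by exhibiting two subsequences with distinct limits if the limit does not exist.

Examine the behaviour of a_n along subsequences.
Even-n subsequence a_{2k} = 3 -> 3. Odd-n subsequence a_{2k+1} = -3 -> -3.
Since these two subsequential limits are 3 and -3, distinct, the full sequence cannot converge (a convergent sequence has all subsequences tending to the same limit). So lim a_n does not exist.

DNE


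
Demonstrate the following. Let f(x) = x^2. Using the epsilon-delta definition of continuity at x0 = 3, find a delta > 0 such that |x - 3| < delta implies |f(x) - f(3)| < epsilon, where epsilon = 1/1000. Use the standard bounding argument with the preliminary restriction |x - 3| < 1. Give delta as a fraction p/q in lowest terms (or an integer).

Factor: |x^2 - (3)^2| = |x - 3| * |x + 3|.
Impose |x - 3| < 1 first. Then |x + 3| = |(x - 3) + 2*(3)| <= |x - 3| + 2*|3| < 1 + 6 = 7.
So |x^2 - (3)^2| < delta * 7.
We need delta * 7 <= 1/1000, i.e. delta <= 1/1000/7 = 1/7000.
Since 1/7000 < 1, this is tighter than 1; take delta = 1/7000.
So delta = 1/7000 works.

1/7000


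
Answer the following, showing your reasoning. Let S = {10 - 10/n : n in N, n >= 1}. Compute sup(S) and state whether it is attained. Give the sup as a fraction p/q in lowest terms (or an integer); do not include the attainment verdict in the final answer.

Analysis:
- Values: 0, 5, 20/3, 15/2, ... strictly increasing.
- Minimum is 0 (n=1); inf = 0 (attained).
- 10 - 10/n -> 10 from below; sup = 10, not attained.
Conclusion: sup(S) = 10, not attained in S.

10


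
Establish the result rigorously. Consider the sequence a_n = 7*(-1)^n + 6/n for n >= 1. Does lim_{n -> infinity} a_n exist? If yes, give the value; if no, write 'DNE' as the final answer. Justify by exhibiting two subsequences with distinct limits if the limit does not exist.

Examine the behaviour of a_n along subsequences.
a_{2k} = 7 + 6/(2k) -> 7. a_{2k+1} = -7 + 6/(2k+1) -> -7.
Since these two subsequential limits are 7 and -7, distinct, the full sequence cannot converge (a convergent sequence has all subsequences tending to the same limit). So lim a_n does not exist.

DNE


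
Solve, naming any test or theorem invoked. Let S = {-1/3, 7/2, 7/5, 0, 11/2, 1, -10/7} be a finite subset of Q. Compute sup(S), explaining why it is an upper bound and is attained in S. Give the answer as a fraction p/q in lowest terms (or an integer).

S is finite, so sup(S) = max(S).
Sorted decreasing:
11/2, 7/2, 7/5, 1, 0, -1/3, -10/7
The extremum is 11/2.
For every x in S, x <= 11/2. And 11/2 is in S, so it is attained.
Therefore sup(S) = 11/2.

11/2


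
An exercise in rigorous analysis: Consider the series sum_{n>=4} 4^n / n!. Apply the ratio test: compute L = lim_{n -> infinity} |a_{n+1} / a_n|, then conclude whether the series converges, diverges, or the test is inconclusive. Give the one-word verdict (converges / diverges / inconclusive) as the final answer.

Let a_n denote the general term. Form the ratio a_{n+1}/a_n and simplify:
a_{n+1}/a_n = 4/(n + 1)
Take the limit as n -> infinity: L = 0.
Since L = 0 < 1, the ratio test implies the series converges.

converges


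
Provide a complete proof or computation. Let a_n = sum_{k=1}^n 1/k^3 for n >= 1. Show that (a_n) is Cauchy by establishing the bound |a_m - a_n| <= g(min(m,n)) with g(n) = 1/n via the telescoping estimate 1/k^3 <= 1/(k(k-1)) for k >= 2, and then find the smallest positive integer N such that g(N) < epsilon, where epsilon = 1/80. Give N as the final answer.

For m > n >= 1: |a_m - a_n| = sum_{k=n+1}^m 1/k^3.
Use 1/k^3 <= 1/(k(k-1)) = 1/(k-1) - 1/k for k >= 2 (which holds since k^3 >= k^2 >= k(k-1) for k >= 2):
sum_{k=n+1}^m 1/k^3 <= sum_{k=n+1}^m (1/(k-1) - 1/k) = 1/n - 1/m <= 1/n.
By symmetry the same bound holds with n,m swapped, so |a_m - a_n| <= 1/min(m,n) = g(min(m,n)). Since g(n) -> 0, (a_n) is Cauchy.
Now solve g(N) < 1/80: 1/N < 1/80 <=> N > 1/(1/80) = 80.
The smallest integer strictly greater than 80 is N = 81.
Check: g(81) = 1/81 < 1/80; g(80) = 1/80 >= 1/80. So N = 81.

81


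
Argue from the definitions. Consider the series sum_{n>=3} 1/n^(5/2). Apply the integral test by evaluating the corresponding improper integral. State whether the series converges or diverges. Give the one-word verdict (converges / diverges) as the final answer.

Let f(x) = x^(-5/2). Then f is positive, continuous, and decreasing on [3, infinity), so the integral test applies.
Compute the improper integral int_{3}^infinity f(x) dx:
  antiderivative F(x) = -2/(3*x^(3/2)).
  As x -> infinity, F(x) -> 0 (since p = 5/2 > 1).
  So int = F(infinity) - F(3) = 0 - (-2*sqrt(3)/27) = 2*sqrt(3)/27.
  Finite, so by the integral test, the series converges.

converges


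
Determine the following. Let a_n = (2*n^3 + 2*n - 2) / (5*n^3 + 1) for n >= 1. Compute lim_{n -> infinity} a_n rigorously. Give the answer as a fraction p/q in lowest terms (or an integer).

Divide numerator and denominator by n^3, the highest power:
numerator / n^3 = 2 + 2/n^2 - 2/n^3
denominator / n^3 = 5 + n^(-3)
As n -> infinity, all terms of the form c/n^k (k >= 1) tend to 0.
So numerator / n^3 -> 2 and denominator / n^3 -> 5.
Therefore lim a_n = 2/5.

2/5


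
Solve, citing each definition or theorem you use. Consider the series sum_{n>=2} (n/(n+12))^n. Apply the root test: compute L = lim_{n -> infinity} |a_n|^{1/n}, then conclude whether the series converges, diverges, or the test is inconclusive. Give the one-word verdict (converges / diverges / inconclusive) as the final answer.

Let a_n denote the general term. Form |a_n|^(1/n) and simplify:
|a_n|^(1/n) = n/(n + 12)
Take the limit as n -> infinity: L = 1.
Since L = 1, the root test is inconclusive. (In fact a_n = (n/(n+12))^n -> e^(-12) != 0, so the nth-term test shows divergence; but the root test itself gives no conclusion.)

inconclusive


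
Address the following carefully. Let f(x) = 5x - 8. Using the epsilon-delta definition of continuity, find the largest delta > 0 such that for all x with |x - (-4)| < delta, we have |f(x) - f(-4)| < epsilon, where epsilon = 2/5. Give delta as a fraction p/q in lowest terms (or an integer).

We compute f(-4) = 5*(-4) - 8 = -28.
|f(x) - f(-4)| = |5x - 8 - (-28)| = |5(x - (-4))| = 5|x - (-4)|.
We need 5|x - (-4)| < 2/5, i.e. |x - (-4)| < 2/5 / 5 = 2/25.
So any delta <= 2/25 works. Conversely, if delta > 2/25, then x = -4 + 2/25 satisfies |x - (-4)| = 2/25 < delta but |f(x) - f(-4)| = 5 * 2/25 = 2/5, which is not < 2/5; so no larger delta works.
Hence the largest such delta is 2/25.

2/25


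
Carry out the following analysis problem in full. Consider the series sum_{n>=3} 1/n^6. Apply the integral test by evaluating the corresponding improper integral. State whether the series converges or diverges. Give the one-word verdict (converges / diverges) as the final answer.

Let f(x) = x^(-6). Then f is positive, continuous, and decreasing on [3, infinity), so the integral test applies.
Compute the improper integral int_{3}^infinity f(x) dx:
  antiderivative F(x) = -1/(5*x^5).
  As x -> infinity, F(x) -> 0 (since p = 6 > 1).
  So int = F(infinity) - F(3) = 0 - (-1/1215) = 1/1215.
  Finite, so by the integral test, the series converges.

converges


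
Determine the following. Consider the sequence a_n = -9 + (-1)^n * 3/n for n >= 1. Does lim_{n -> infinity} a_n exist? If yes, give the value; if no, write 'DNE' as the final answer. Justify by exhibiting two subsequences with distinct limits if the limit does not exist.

Examine the behaviour of a_n along subsequences.
Even-n subsequence a_{2k} = -9 + 3/(2k) -> -9. Odd-n subsequence a_{2k+1} = -9 - 3/(2k+1) -> -9. Both tend to -9, which suggests the limit is -9; verify directly.
|a_n - (-9)| = |(-1)^n * 3/n| = 3/n for every n >= 1.
Given epsilon > 0, choose a positive integer N > 3/epsilon. Then for all n >= N, |a_n - (-9)| = 3/n <= 3/N < epsilon.
So by the definition of the limit, lim a_n exists and equals -9.

-9


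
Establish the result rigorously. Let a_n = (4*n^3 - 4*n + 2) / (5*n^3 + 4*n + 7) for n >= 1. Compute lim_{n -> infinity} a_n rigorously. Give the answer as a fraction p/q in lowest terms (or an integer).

Divide numerator and denominator by n^3, the highest power:
numerator / n^3 = 4 - 4/n^2 + 2/n^3
denominator / n^3 = 5 + 4/n^2 + 7/n^3
As n -> infinity, all terms of the form c/n^k (k >= 1) tend to 0.
So numerator / n^3 -> 4 and denominator / n^3 -> 5.
Therefore lim a_n = 4/5.

4/5


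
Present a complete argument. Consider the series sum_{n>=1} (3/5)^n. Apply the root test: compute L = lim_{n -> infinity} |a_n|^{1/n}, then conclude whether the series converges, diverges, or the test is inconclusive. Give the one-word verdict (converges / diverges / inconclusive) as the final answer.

Let a_n denote the general term. Form |a_n|^(1/n) and simplify:
|a_n|^(1/n) = 3/5
Take the limit as n -> infinity: L = 3/5.
Since L = 3/5 < 1, the root test implies convergence.

converges


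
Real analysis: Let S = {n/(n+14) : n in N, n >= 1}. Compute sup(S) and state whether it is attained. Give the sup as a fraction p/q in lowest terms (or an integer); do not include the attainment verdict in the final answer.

Analysis:
- Values: 1/15, 1/8, 3/17, 2/9, ... strictly increasing.
- Minimum is 1/15 (n=1); inf = 1/15 (attained).
- n/(n+14) = 1 - 14/(n+14) -> 1 from below as n -> infinity, and never equals 1.
- So sup = 1 (not attained).
Conclusion: sup(S) = 1, not attained in S.

1


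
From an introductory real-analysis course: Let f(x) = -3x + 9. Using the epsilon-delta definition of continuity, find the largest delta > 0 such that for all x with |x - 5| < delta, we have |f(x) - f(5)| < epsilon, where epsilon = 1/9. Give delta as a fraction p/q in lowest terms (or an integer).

We compute f(5) = -3*(5) + 9 = -6.
|f(x) - f(5)| = |-3x + 9 - (-6)| = |-3(x - 5)| = 3|x - 5|.
We need 3|x - 5| < 1/9, i.e. |x - 5| < 1/9 / 3 = 1/27.
So any delta <= 1/27 works. Conversely, if delta > 1/27, then x = 5 + 1/27 satisfies |x - 5| = 1/27 < delta but |f(x) - f(5)| = 3 * 1/27 = 1/9, which is not < 1/9; so no larger delta works.
Hence the largest such delta is 1/27.

1/27


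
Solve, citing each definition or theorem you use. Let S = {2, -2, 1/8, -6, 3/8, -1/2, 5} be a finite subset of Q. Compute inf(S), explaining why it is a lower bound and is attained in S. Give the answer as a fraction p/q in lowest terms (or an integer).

S is finite, so inf(S) = min(S).
Sorted increasing:
-6, -2, -1/2, 1/8, 3/8, 2, 5
The extremum is -6.
For every x in S, x >= -6. And -6 is in S, so it is attained.
Therefore inf(S) = -6.

-6


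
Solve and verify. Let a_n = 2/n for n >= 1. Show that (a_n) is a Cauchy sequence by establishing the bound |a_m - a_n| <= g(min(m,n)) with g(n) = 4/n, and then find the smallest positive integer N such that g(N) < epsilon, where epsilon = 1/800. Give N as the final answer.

For any m, n >= 1, by the triangle inequality:
|a_m - a_n| = |2/m - 2/n| <= 2*1/m + 2*1/n <= 4/min(m,n).
So g(n) = 4/n bounds the Cauchy difference. Since g(n) -> 0, (a_n) is Cauchy.
Now solve g(N) < 1/800: 4/N < 1/800 <=> N > 4 / (1/800) = 3200.
The smallest integer strictly greater than 3200 is N = 3201.
Check: g(3201) = 4/3201 = 4/3201 < 1/800; g(3200) = 1/800 >= 1/800. So N = 3201.

3201


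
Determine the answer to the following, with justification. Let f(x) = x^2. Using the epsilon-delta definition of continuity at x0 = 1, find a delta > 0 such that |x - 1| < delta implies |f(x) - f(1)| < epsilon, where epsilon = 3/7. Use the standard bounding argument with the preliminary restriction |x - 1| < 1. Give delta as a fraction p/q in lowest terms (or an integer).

Factor: |x^2 - (1)^2| = |x - 1| * |x + 1|.
Impose |x - 1| < 1 first. Then |x + 1| = |(x - 1) + 2*(1)| <= |x - 1| + 2*|1| < 1 + 2 = 3.
So |x^2 - (1)^2| < delta * 3.
We need delta * 3 <= 3/7, i.e. delta <= 3/7/3 = 1/7.
Since 1/7 < 1, this is tighter than 1; take delta = 1/7.
So delta = 1/7 works.

1/7


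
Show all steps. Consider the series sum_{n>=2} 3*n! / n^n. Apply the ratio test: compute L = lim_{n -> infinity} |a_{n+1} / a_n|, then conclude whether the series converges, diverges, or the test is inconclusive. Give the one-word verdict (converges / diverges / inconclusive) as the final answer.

Let a_n denote the general term. Form the ratio a_{n+1}/a_n and simplify:
a_{n+1}/a_n = (n/(n + 1))^n
Take the limit as n -> infinity: L = exp(-1).
Since L = exp(-1) < 1, the ratio test implies the series converges.

converges


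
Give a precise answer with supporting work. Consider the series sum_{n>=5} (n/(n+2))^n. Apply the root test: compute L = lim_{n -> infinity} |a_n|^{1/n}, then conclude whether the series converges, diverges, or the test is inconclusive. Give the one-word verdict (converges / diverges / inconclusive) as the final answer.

Let a_n denote the general term. Form |a_n|^(1/n) and simplify:
|a_n|^(1/n) = n/(n + 2)
Take the limit as n -> infinity: L = 1.
Since L = 1, the root test is inconclusive. (In fact a_n = (n/(n+2))^n -> e^(-2) != 0, so the nth-term test shows divergence; but the root test itself gives no conclusion.)

inconclusive


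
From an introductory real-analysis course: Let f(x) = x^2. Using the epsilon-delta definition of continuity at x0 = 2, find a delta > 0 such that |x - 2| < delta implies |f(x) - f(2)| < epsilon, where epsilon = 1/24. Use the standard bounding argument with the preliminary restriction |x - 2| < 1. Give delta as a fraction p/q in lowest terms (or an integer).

Factor: |x^2 - (2)^2| = |x - 2| * |x + 2|.
Impose |x - 2| < 1 first. Then |x + 2| = |(x - 2) + 2*(2)| <= |x - 2| + 2*|2| < 1 + 4 = 5.
So |x^2 - (2)^2| < delta * 5.
We need delta * 5 <= 1/24, i.e. delta <= 1/24/5 = 1/120.
Since 1/120 < 1, this is tighter than 1; take delta = 1/120.
So delta = 1/120 works.

1/120


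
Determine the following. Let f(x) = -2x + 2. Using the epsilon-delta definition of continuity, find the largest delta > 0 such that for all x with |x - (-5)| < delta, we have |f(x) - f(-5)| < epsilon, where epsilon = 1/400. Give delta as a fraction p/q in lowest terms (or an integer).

We compute f(-5) = -2*(-5) + 2 = 12.
|f(x) - f(-5)| = |-2x + 2 - (12)| = |-2(x - (-5))| = 2|x - (-5)|.
We need 2|x - (-5)| < 1/400, i.e. |x - (-5)| < 1/400 / 2 = 1/800.
So any delta <= 1/800 works. Conversely, if delta > 1/800, then x = -5 + 1/800 satisfies |x - (-5)| = 1/800 < delta but |f(x) - f(-5)| = 2 * 1/800 = 1/400, which is not < 1/400; so no larger delta works.
Hence the largest such delta is 1/800.

1/800


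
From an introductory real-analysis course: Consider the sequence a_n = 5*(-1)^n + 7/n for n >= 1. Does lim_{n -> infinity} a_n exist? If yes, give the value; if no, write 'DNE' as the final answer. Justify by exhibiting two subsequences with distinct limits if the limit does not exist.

Examine the behaviour of a_n along subsequences.
a_{2k} = 5 + 7/(2k) -> 5. a_{2k+1} = -5 + 7/(2k+1) -> -5.
Since these two subsequential limits are 5 and -5, distinct, the full sequence cannot converge (a convergent sequence has all subsequences tending to the same limit). So lim a_n does not exist.

DNE


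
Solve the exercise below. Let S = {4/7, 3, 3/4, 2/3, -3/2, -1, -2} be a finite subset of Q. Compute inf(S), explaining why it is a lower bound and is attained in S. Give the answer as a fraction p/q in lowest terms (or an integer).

S is finite, so inf(S) = min(S).
Sorted increasing:
-2, -3/2, -1, 4/7, 2/3, 3/4, 3
The extremum is -2.
For every x in S, x >= -2. And -2 is in S, so it is attained.
Therefore inf(S) = -2.

-2


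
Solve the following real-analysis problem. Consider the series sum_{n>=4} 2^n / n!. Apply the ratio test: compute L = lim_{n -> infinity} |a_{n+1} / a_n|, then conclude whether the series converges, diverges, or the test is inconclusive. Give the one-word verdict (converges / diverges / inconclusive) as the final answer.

Let a_n denote the general term. Form the ratio a_{n+1}/a_n and simplify:
a_{n+1}/a_n = 2/(n + 1)
Take the limit as n -> infinity: L = 0.
Since L = 0 < 1, the ratio test implies the series converges.

converges


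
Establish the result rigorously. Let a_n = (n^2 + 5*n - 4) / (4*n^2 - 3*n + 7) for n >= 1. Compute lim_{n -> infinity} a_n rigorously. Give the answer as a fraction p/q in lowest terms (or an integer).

Divide numerator and denominator by n^2, the highest power:
numerator / n^2 = 1 + 5/n - 4/n^2
denominator / n^2 = 4 - 3/n + 7/n^2
As n -> infinity, all terms of the form c/n^k (k >= 1) tend to 0.
So numerator / n^2 -> 1 and denominator / n^2 -> 4.
Therefore lim a_n = 1/4.

1/4


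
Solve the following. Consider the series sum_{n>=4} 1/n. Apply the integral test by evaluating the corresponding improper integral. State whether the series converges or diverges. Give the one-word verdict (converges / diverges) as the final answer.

Let f(x) = 1/x. Then f is positive, continuous, and decreasing on [4, infinity), so the integral test applies.
Compute the improper integral int_{4}^infinity f(x) dx:
  antiderivative F(x) = log(x).
  As x -> infinity, log(x) -> infinity.
  So int = infinity - log(4) = infinity. By the integral test, the series diverges.

diverges


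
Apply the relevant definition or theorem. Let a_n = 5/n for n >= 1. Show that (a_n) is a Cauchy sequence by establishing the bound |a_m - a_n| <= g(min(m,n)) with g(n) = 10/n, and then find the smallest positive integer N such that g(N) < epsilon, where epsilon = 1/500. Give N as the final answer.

For any m, n >= 1, by the triangle inequality:
|a_m - a_n| = |5/m - 5/n| <= 5*1/m + 5*1/n <= 10/min(m,n).
So g(n) = 10/n bounds the Cauchy difference. Since g(n) -> 0, (a_n) is Cauchy.
Now solve g(N) < 1/500: 10/N < 1/500 <=> N > 10 / (1/500) = 5000.
The smallest integer strictly greater than 5000 is N = 5001.
Check: g(5001) = 10/5001 = 10/5001 < 1/500; g(5000) = 1/500 >= 1/500. So N = 5001.

5001


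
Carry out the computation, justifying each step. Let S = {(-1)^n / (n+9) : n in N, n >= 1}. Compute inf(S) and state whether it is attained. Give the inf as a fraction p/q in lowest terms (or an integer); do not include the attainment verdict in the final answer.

Analysis:
- Values: -1/10, 1/11, -1/12, 1/13, -1/14, ...
- Positive terms (even n): 1/(2+9), 1/(4+9), ... decreasing -> max = 1/11 (n=2).
- Negative terms (odd n): -1/(1+9), -1/(3+9), ... increasing -> min = -1/10 (n=1).
- So sup = 1/11 (attained at n=2); inf = -1/10 (attained at n=1).
Conclusion: inf(S) = -1/10, attained in S.

-1/10


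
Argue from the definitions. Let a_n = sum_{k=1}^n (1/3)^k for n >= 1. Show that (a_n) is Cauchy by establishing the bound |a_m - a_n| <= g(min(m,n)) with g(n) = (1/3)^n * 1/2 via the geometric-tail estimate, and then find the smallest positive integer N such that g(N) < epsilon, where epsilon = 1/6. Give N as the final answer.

For m > n >= 1: |a_m - a_n| = sum_{k=n+1}^m (1/3)^k < sum_{k=n+1}^infinity (1/3)^k = (1/3)^(n+1) / (1 - 1/3) = (1/3)^n * (1/3) * (3/2) = (1/3)^n * 1/2.
So g(n) = (1/3)^n / 2. Since g(n) -> 0, (a_n) is Cauchy.
Now solve g(N) < 1/6: (1/3)^N / 2 < 1/6 <=> 3^N > 1 / (2 * 1/6) = 3.
Check powers of 3: 3^1 = 3 <= 3, 3^2 = 9 > 3.
So the smallest such N is 2. Check: g(2) = 1/(2 * 9) = 1/18 < 1/6.

2


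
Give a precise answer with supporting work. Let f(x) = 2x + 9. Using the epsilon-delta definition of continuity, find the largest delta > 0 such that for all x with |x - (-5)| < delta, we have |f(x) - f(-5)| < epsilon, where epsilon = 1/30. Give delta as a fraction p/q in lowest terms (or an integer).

We compute f(-5) = 2*(-5) + 9 = -1.
|f(x) - f(-5)| = |2x + 9 - (-1)| = |2(x - (-5))| = 2|x - (-5)|.
We need 2|x - (-5)| < 1/30, i.e. |x - (-5)| < 1/30 / 2 = 1/60.
So any delta <= 1/60 works. Conversely, if delta > 1/60, then x = -5 + 1/60 satisfies |x - (-5)| = 1/60 < delta but |f(x) - f(-5)| = 2 * 1/60 = 1/30, which is not < 1/30; so no larger delta works.
Hence the largest such delta is 1/60.

1/60


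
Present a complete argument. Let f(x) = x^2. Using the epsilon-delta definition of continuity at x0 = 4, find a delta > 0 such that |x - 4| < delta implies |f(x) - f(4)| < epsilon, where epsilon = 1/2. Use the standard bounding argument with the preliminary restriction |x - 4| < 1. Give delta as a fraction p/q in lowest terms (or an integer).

Factor: |x^2 - (4)^2| = |x - 4| * |x + 4|.
Impose |x - 4| < 1 first. Then |x + 4| = |(x - 4) + 2*(4)| <= |x - 4| + 2*|4| < 1 + 8 = 9.
So |x^2 - (4)^2| < delta * 9.
We need delta * 9 <= 1/2, i.e. delta <= 1/2/9 = 1/18.
Since 1/18 < 1, this is tighter than 1; take delta = 1/18.
So delta = 1/18 works.

1/18


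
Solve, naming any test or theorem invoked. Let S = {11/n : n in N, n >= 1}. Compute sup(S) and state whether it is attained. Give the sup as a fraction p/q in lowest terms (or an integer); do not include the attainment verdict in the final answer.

Analysis:
- Values: 11, 11/2, 11/3, 11/4, ... strictly decreasing.
- The maximum is 11 (n=1); sup = 11 (attained).
- The set is bounded below by 0; 11/n -> 0 so 0 is the greatest lower bound.
- 0 is not in the set, so inf = 0 is not attained.
Conclusion: sup(S) = 11, attained in S.

11


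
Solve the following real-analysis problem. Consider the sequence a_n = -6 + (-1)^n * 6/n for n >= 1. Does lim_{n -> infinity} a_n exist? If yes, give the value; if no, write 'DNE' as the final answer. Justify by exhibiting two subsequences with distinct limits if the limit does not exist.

Examine the behaviour of a_n along subsequences.
Even-n subsequence a_{2k} = -6 + 6/(2k) -> -6. Odd-n subsequence a_{2k+1} = -6 - 6/(2k+1) -> -6. Both tend to -6, which suggests the limit is -6; verify directly.
|a_n - (-6)| = |(-1)^n * 6/n| = 6/n for every n >= 1.
Given epsilon > 0, choose a positive integer N > 6/epsilon. Then for all n >= N, |a_n - (-6)| = 6/n <= 6/N < epsilon.
So by the definition of the limit, lim a_n exists and equals -6.

-6


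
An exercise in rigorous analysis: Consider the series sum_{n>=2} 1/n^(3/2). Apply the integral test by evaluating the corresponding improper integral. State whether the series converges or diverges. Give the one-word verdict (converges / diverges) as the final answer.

Let f(x) = x^(-3/2). Then f is positive, continuous, and decreasing on [2, infinity), so the integral test applies.
Compute the improper integral int_{2}^infinity f(x) dx:
  antiderivative F(x) = -2/sqrt(x).
  As x -> infinity, F(x) -> 0 (since p = 3/2 > 1).
  So int = F(infinity) - F(2) = 0 - (-sqrt(2)) = sqrt(2).
  Finite, so by the integral test, the series converges.

converges


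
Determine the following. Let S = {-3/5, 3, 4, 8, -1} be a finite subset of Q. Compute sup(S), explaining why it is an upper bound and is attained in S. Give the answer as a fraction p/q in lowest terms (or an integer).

S is finite, so sup(S) = max(S).
Sorted decreasing:
8, 4, 3, -3/5, -1
The extremum is 8.
For every x in S, x <= 8. And 8 is in S, so it is attained.
Therefore sup(S) = 8.

8


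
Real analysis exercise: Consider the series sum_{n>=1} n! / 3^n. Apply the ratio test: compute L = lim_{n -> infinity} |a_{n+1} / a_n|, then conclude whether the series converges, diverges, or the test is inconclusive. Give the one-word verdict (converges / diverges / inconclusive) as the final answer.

Let a_n denote the general term. Form the ratio a_{n+1}/a_n and simplify:
a_{n+1}/a_n = n/3 + 1/3
Take the limit as n -> infinity: L = infinity.
Since L = infinity > 1 (or L = infinity), the ratio test implies the series diverges.

diverges


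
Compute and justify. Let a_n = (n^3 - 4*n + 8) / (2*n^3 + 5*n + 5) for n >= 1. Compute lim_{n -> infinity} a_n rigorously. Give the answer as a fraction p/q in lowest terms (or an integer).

Divide numerator and denominator by n^3, the highest power:
numerator / n^3 = 1 - 4/n^2 + 8/n^3
denominator / n^3 = 2 + 5/n^2 + 5/n^3
As n -> infinity, all terms of the form c/n^k (k >= 1) tend to 0.
So numerator / n^3 -> 1 and denominator / n^3 -> 2.
Therefore lim a_n = 1/2.

1/2


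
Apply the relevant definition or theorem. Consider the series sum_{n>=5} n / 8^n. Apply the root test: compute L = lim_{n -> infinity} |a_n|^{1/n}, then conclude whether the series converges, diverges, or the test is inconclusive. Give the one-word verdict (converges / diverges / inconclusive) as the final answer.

Let a_n denote the general term. Form |a_n|^(1/n) and simplify:
|a_n|^(1/n) = n^(1/n)/8
Take the limit as n -> infinity: L = 1/8.
Since L = 1/8 < 1, the root test implies convergence.

converges


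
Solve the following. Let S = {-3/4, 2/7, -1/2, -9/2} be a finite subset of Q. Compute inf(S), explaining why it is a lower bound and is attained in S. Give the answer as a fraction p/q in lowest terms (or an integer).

S is finite, so inf(S) = min(S).
Sorted increasing:
-9/2, -3/4, -1/2, 2/7
The extremum is -9/2.
For every x in S, x >= -9/2. And -9/2 is in S, so it is attained.
Therefore inf(S) = -9/2.

-9/2


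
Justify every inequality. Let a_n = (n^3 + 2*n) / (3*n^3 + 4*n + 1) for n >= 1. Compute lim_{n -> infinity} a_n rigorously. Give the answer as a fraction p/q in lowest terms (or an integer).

Divide numerator and denominator by n^3, the highest power:
numerator / n^3 = 1 + 2/n^2
denominator / n^3 = 3 + 4/n^2 + n^(-3)
As n -> infinity, all terms of the form c/n^k (k >= 1) tend to 0.
So numerator / n^3 -> 1 and denominator / n^3 -> 3.
Therefore lim a_n = 1/3.

1/3


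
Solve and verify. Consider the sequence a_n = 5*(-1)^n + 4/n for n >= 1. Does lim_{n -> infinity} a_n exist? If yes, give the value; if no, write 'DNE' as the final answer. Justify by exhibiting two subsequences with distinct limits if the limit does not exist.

Examine the behaviour of a_n along subsequences.
a_{2k} = 5 + 4/(2k) -> 5. a_{2k+1} = -5 + 4/(2k+1) -> -5.
Since these two subsequential limits are 5 and -5, distinct, the full sequence cannot converge (a convergent sequence has all subsequences tending to the same limit). So lim a_n does not exist.

DNE


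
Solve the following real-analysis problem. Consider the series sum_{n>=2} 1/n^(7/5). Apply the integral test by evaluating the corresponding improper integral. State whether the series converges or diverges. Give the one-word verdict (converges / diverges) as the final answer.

Let f(x) = x^(-7/5). Then f is positive, continuous, and decreasing on [2, infinity), so the integral test applies.
Compute the improper integral int_{2}^infinity f(x) dx:
  antiderivative F(x) = -5/(2*x^(2/5)).
  As x -> infinity, F(x) -> 0 (since p = 7/5 > 1).
  So int = F(infinity) - F(2) = 0 - (-5*2^(3/5)/4) = 5*2^(3/5)/4.
  Finite, so by the integral test, the series converges.

converges


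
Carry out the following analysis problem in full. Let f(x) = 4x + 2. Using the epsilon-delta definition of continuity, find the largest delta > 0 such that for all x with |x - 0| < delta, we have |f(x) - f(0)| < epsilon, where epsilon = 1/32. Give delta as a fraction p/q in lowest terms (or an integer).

We compute f(0) = 4*(0) + 2 = 2.
|f(x) - f(0)| = |4x + 2 - (2)| = |4(x - 0)| = 4|x - 0|.
We need 4|x - 0| < 1/32, i.e. |x - 0| < 1/32 / 4 = 1/128.
So any delta <= 1/128 works. Conversely, if delta > 1/128, then x = 0 + 1/128 satisfies |x - 0| = 1/128 < delta but |f(x) - f(0)| = 4 * 1/128 = 1/32, which is not < 1/32; so no larger delta works.
Hence the largest such delta is 1/128.

1/128


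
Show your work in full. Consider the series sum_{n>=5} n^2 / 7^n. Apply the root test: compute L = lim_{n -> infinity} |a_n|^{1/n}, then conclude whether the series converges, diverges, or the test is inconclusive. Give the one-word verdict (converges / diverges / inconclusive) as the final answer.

Let a_n denote the general term. Form |a_n|^(1/n) and simplify:
|a_n|^(1/n) = n^(2/n)/7
Take the limit as n -> infinity: L = 1/7.
Since L = 1/7 < 1, the root test implies convergence.

converges


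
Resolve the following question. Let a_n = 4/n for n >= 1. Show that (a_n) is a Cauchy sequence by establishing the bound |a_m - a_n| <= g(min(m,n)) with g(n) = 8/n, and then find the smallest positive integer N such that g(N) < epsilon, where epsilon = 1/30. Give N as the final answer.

For any m, n >= 1, by the triangle inequality:
|a_m - a_n| = |4/m - 4/n| <= 4*1/m + 4*1/n <= 8/min(m,n).
So g(n) = 8/n bounds the Cauchy difference. Since g(n) -> 0, (a_n) is Cauchy.
Now solve g(N) < 1/30: 8/N < 1/30 <=> N > 8 / (1/30) = 240.
The smallest integer strictly greater than 240 is N = 241.
Check: g(241) = 8/241 = 8/241 < 1/30; g(240) = 1/30 >= 1/30. So N = 241.

241


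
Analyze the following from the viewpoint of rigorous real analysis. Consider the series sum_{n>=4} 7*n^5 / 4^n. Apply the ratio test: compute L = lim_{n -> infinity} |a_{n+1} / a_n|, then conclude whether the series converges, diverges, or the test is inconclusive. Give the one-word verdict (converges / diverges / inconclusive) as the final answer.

Let a_n denote the general term. Form the ratio a_{n+1}/a_n and simplify:
a_{n+1}/a_n = (n + 1)^5/(4*n^5)
Take the limit as n -> infinity: L = 1/4.
Since L = 1/4 < 1, the ratio test implies the series converges.

converges


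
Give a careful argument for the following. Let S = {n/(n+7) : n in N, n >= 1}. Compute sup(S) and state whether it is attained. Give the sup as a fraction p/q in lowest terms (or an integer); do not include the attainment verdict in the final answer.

Analysis:
- Values: 1/8, 2/9, 3/10, 4/11, ... strictly increasing.
- Minimum is 1/8 (n=1); inf = 1/8 (attained).
- n/(n+7) = 1 - 7/(n+7) -> 1 from below as n -> infinity, and never equals 1.
- So sup = 1 (not attained).
Conclusion: sup(S) = 1, not attained in S.

1


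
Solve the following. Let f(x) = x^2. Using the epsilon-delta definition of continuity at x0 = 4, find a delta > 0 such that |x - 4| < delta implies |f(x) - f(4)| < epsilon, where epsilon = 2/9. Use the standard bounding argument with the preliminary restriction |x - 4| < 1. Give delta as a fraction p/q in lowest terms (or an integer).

Factor: |x^2 - (4)^2| = |x - 4| * |x + 4|.
Impose |x - 4| < 1 first. Then |x + 4| = |(x - 4) + 2*(4)| <= |x - 4| + 2*|4| < 1 + 8 = 9.
So |x^2 - (4)^2| < delta * 9.
We need delta * 9 <= 2/9, i.e. delta <= 2/9/9 = 2/81.
Since 2/81 < 1, this is tighter than 1; take delta = 2/81.
So delta = 2/81 works.

2/81


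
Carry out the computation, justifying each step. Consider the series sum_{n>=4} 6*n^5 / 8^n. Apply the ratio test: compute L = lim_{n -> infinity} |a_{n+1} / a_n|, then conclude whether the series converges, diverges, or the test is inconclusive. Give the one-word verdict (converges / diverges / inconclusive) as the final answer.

Let a_n denote the general term. Form the ratio a_{n+1}/a_n and simplify:
a_{n+1}/a_n = (n + 1)^5/(8*n^5)
Take the limit as n -> infinity: L = 1/8.
Since L = 1/8 < 1, the ratio test implies the series converges.

converges


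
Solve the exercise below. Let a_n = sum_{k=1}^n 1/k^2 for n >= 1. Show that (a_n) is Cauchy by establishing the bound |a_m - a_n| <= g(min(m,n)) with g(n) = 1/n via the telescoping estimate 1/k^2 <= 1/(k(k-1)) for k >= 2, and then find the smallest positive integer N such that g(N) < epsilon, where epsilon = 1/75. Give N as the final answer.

For m > n >= 1: |a_m - a_n| = sum_{k=n+1}^m 1/k^2.
Use 1/k^2 <= 1/(k(k-1)) = 1/(k-1) - 1/k for k >= 2:
sum_{k=n+1}^m 1/k^2 <= sum_{k=n+1}^m (1/(k-1) - 1/k) = 1/n - 1/m <= 1/n.
By symmetry the same bound holds with n,m swapped, so |a_m - a_n| <= 1/min(m,n) = g(min(m,n)). Since g(n) -> 0, (a_n) is Cauchy.
Now solve g(N) < 1/75: 1/N < 1/75 <=> N > 1/(1/75) = 75.
The smallest integer strictly greater than 75 is N = 76.
Check: g(76) = 1/76 < 1/75; g(75) = 1/75 >= 1/75. So N = 76.

76


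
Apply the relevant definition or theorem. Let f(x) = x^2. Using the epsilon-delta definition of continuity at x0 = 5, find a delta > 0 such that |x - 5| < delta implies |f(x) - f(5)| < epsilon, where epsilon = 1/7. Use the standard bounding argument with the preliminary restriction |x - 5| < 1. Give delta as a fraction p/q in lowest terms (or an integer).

Factor: |x^2 - (5)^2| = |x - 5| * |x + 5|.
Impose |x - 5| < 1 first. Then |x + 5| = |(x - 5) + 2*(5)| <= |x - 5| + 2*|5| < 1 + 10 = 11.
So |x^2 - (5)^2| < delta * 11.
We need delta * 11 <= 1/7, i.e. delta <= 1/7/11 = 1/77.
Since 1/77 < 1, this is tighter than 1; take delta = 1/77.
So delta = 1/77 works.

1/77


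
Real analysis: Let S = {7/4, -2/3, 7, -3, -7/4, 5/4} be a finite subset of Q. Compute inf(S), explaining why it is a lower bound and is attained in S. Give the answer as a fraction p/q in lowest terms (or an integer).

S is finite, so inf(S) = min(S).
Sorted increasing:
-3, -7/4, -2/3, 5/4, 7/4, 7
The extremum is -3.
For every x in S, x >= -3. And -3 is in S, so it is attained.
Therefore inf(S) = -3.

-3


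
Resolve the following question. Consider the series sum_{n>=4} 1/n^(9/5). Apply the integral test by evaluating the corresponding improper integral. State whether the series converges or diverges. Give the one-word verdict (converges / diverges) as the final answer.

Let f(x) = x^(-9/5). Then f is positive, continuous, and decreasing on [4, infinity), so the integral test applies.
Compute the improper integral int_{4}^infinity f(x) dx:
  antiderivative F(x) = -5/(4*x^(4/5)).
  As x -> infinity, F(x) -> 0 (since p = 9/5 > 1).
  So int = F(infinity) - F(4) = 0 - (-5*2^(2/5)/16) = 5*2^(2/5)/16.
  Finite, so by the integral test, the series converges.

converges


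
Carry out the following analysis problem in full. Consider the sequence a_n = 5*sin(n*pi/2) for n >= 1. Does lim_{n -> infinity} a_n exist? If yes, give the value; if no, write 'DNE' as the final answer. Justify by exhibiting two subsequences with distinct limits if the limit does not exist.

Examine the behaviour of a_n along subsequences.
a_{4k+1} = 5*sin(pi/2 + 2k*pi) = 5 -> 5. a_{4k+3} = 5*sin(3pi/2 + 2k*pi) = -5 -> -5.
Since these two subsequential limits are 5 and -5, distinct, the full sequence cannot converge (a convergent sequence has all subsequences tending to the same limit). So lim a_n does not exist.

DNE
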